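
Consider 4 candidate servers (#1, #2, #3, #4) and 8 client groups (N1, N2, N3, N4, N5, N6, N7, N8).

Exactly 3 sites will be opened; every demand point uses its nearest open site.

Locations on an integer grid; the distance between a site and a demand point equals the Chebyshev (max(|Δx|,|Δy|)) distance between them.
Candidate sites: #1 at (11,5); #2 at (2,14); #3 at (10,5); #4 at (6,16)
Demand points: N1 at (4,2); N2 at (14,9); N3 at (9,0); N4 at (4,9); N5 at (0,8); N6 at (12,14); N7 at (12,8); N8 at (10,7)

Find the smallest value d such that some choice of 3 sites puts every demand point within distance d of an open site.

6

Open {#2, #3, #4}.
  Farthest demand point is N1 at distance 6 (to #3); all others are ≤ 6.
With {#1, #2, #4} the worst case is 7.
With {#1, #3, #4} the worst case is 8.
No size-3 selection achieves below 6.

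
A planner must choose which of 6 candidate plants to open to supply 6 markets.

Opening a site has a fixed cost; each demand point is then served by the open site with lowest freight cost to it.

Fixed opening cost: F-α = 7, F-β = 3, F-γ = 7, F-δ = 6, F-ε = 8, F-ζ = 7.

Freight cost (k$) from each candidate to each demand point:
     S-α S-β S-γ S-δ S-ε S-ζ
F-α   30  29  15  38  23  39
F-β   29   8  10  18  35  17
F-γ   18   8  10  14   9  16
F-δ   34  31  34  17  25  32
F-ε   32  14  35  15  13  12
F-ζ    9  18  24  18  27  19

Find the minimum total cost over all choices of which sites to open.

Open {F-γ, F-ζ}: assign each demand point to its cheapest open site.
  S-α→F-ζ 9, S-β→F-γ 8, S-γ→F-γ 10, S-δ→F-γ 14, S-ε→F-γ 9, S-ζ→F-γ 16
  freight cost 66, fixed 14 → total 80.
Compare {F-γ}: freight cost 75 + fixed 7 = 82.
Compare {F-β, F-γ, F-ζ}: freight cost 66 + fixed 17 = 83.
Compare {F-γ, F-ε, F-ζ}: freight cost 62 + fixed 22 = 84.
All other subsets cost ≥ 82. Minimum total cost: 80.

80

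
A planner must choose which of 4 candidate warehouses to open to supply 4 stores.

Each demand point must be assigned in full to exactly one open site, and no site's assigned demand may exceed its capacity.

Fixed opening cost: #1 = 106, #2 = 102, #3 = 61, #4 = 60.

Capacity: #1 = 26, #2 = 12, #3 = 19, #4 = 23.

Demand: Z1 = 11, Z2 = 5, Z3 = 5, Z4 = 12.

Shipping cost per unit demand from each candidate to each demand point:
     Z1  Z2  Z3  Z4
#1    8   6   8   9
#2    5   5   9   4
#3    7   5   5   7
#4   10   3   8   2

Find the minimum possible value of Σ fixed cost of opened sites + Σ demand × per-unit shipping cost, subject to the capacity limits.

262

Open {#3, #4}; cheapest assignment that respects the capacities:
  #3 (cap 19, load 16): Z1, Z3 — cost 11×7 + 5×5 = 102
  #4 (cap 23, load 17): Z2, Z4 — cost 5×3 + 12×2 = 39
  Shipping 141, fixed 121 → total 262.
  Any other capacity-feasible assignment to {#3, #4} ships for at least 141.
Compare {#2, #4}: its best feasible assignment gives total 296.
Compare {#1, #4}: its best feasible assignment gives total 333.
Every other set of open sites that can feasibly serve all demand totals ≥ 296 even under its best assignment. Minimum: 262.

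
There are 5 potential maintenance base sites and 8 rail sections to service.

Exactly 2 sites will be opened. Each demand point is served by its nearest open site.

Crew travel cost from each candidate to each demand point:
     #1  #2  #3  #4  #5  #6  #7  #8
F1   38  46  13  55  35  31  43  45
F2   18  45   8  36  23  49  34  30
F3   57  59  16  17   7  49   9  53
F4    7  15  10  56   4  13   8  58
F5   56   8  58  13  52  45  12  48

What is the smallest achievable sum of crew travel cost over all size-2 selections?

111

Open {F4, F5}.
  #1→F4 7, #2→F5 8, #3→F4 10, #4→F5 13, #5→F4 4, #6→F4 13, #7→F4 8, #8→F5 48  ⇒ total 111.
Compare {F2, F4}: total 121.
Compare {F3, F4}: total 127.
No size-2 selection does better; minimum is 111.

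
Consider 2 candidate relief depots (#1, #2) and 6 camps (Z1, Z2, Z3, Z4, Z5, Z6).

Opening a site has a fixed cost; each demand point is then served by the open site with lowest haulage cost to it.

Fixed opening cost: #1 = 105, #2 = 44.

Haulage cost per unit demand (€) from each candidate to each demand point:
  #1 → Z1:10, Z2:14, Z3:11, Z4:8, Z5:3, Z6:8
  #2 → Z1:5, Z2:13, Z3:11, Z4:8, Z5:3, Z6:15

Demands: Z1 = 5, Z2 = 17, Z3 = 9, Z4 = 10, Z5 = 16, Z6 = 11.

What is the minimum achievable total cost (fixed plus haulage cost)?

Open {#2}: assign each demand point to its cheapest open site.
  Z1→#2 5×5=25, Z2→#2 17×13=221, Z3→#2 9×11=99, Z4→#2 10×8=80, Z5→#2 16×3=48, Z6→#2 11×15=165
  haulage cost 638, fixed 44 → total 682.
Compare {#1}: haulage cost 603 + fixed 105 = 708.
Compare {#1, #2}: haulage cost 561 + fixed 149 = 710.

682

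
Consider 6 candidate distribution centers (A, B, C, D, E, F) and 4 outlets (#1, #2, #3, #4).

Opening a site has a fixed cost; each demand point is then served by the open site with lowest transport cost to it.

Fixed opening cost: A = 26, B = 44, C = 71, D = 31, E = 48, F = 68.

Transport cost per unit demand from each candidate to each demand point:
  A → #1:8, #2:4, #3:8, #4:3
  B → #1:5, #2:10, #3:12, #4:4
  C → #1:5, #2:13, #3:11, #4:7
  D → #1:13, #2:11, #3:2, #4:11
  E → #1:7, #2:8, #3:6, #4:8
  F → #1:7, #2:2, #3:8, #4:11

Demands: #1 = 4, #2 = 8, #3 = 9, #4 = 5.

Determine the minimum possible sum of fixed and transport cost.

Open {A, D}: assign each demand point to its cheapest open site.
  #1→A 4×8=32, #2→A 8×4=32, #3→D 9×2=18, #4→A 5×3=15
  transport cost 97, fixed 57 → total 154.
Compare {A}: transport cost 151 + fixed 26 = 177.
Compare {A, B, D}: transport cost 85 + fixed 101 = 186.
Compare {A, D, E}: transport cost 93 + fixed 105 = 198.
All other subsets cost ≥ 177. Minimum total cost: 154.

154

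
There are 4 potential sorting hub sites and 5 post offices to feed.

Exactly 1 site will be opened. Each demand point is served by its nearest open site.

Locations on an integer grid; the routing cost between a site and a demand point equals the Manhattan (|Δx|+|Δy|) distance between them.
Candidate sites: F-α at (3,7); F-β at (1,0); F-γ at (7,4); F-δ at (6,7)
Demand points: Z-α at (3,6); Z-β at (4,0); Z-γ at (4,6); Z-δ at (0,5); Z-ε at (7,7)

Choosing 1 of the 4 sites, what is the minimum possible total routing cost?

Open {F-α}.
  Z-α→F-α 1, Z-β→F-α 8, Z-γ→F-α 2, Z-δ→F-α 5, Z-ε→F-α 4  ⇒ total 20.
Compare {F-δ}: total 25.
Compare {F-γ}: total 29.
No size-1 selection does better; minimum is 20.

20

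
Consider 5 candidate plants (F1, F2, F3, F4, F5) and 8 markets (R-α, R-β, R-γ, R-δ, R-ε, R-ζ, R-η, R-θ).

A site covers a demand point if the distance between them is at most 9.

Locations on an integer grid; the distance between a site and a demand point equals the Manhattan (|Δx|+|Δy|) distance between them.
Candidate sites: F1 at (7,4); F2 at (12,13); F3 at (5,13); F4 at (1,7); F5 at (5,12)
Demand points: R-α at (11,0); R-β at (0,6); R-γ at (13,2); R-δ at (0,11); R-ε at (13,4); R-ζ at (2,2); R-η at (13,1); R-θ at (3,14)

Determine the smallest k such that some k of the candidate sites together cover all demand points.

Coverage sets (demand points within 9 of each site):
  F1: {R-α, R-β, R-γ, R-ε, R-ζ, R-η}
  F2: {}
  F3: {R-δ, R-θ}
  F4: {R-β, R-δ, R-ζ, R-θ}
  F5: {R-δ, R-θ}
No single site covers all 8 demand points.
But {F1, F3} covers everything, so the minimum is 2.

2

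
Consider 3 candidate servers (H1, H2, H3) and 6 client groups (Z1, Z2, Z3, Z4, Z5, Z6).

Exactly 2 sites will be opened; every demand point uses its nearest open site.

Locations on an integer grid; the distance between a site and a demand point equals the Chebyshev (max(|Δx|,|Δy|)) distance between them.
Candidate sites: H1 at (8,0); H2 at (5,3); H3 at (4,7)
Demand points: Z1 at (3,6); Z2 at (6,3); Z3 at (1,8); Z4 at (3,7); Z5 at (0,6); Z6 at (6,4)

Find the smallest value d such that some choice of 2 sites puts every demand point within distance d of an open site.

Open {H1, H3}.
  Farthest demand point is Z5 at distance 4 (to H3); all others are ≤ 4.
With {H2, H3} the worst case is 4.
With {H1, H2} the worst case is 5.
No size-2 selection achieves below 4.

4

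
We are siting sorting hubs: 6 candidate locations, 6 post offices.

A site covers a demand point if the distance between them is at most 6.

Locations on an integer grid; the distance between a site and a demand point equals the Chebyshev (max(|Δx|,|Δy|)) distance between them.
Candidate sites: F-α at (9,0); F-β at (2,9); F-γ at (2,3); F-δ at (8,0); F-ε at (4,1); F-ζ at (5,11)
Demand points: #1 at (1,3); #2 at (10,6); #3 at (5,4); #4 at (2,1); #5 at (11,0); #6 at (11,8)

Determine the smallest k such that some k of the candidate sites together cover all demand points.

Coverage sets (demand points within 6 of each site):
  F-α: {#2, #3, #5}
  F-β: {#1, #3}
  F-γ: {#1, #3, #4}
  F-δ: {#2, #3, #4, #5}
  F-ε: {#1, #2, #3, #4}
  F-ζ: {#2, #6}
No 2 sites suffice: every size-2 union leaves at least one demand point uncovered.
But {F-α, F-γ, F-ζ} covers everything, so the minimum is 3.

3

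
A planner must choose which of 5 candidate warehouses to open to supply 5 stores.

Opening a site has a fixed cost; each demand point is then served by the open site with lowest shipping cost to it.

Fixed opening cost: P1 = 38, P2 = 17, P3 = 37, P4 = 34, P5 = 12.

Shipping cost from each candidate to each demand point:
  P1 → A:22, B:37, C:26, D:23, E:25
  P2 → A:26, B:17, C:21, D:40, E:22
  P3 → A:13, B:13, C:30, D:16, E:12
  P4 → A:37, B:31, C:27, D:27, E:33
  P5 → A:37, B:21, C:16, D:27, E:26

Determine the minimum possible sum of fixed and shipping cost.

Open {P3, P5}: assign each demand point to its cheapest open site.
  A→P3 13, B→P3 13, C→P5 16, D→P3 16, E→P3 12
  shipping cost 70, fixed 49 → total 119.
Compare {P3}: shipping cost 84 + fixed 37 = 121.
Compare {P2, P3}: shipping cost 75 + fixed 54 = 129.
Compare {P2, P3, P5}: shipping cost 70 + fixed 66 = 136.
All other subsets cost ≥ 121. Minimum total cost: 119.

119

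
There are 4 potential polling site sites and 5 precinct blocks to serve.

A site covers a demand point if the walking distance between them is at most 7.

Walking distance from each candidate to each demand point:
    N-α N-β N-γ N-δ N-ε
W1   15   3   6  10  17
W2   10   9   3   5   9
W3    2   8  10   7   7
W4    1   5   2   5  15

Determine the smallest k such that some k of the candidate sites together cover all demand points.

Coverage sets (demand points within 7 of each site):
  W1: {N-β, N-γ}
  W2: {N-γ, N-δ}
  W3: {N-α, N-δ, N-ε}
  W4: {N-α, N-β, N-γ, N-δ}
No single site covers all 5 demand points.
But {W1, W3} covers everything, so the minimum is 2.

2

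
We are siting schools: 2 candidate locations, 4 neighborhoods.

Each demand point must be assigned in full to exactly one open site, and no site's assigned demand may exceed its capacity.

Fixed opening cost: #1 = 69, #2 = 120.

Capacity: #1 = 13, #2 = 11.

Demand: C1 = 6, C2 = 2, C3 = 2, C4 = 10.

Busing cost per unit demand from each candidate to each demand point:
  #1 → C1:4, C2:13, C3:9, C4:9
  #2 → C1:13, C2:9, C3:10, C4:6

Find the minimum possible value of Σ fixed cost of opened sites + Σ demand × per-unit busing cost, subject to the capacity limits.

317

Open {#1, #2}; cheapest assignment that respects the capacities:
  #1 (cap 13, load 10): C1, C2, C3 — cost 6×4 + 2×13 + 2×9 = 68
  #2 (cap 11, load 10): C4 — cost 10×6 = 60
  Shipping 128, fixed 189 → total 317.
  Any other capacity-feasible assignment to {#1, #2} ships for at least 128.
Total demand is 20 and no other set of sites has combined capacity ≥ 20, so {#1, #2} is the only feasible choice of open sites. Minimum: 317.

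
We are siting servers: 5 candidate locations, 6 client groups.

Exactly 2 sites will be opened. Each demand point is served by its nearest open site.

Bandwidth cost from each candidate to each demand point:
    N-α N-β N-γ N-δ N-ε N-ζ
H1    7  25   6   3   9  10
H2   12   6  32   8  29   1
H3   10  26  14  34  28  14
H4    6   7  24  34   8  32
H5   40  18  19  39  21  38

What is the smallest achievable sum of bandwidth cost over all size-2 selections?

32

Open {H1, H2}.
  N-α→H1 7, N-β→H2 6, N-γ→H1 6, N-δ→H1 3, N-ε→H1 9, N-ζ→H2 1  ⇒ total 32.
Compare {H1, H4}: total 40.
Compare {H1, H5}: total 53.
No size-2 selection does better; minimum is 32.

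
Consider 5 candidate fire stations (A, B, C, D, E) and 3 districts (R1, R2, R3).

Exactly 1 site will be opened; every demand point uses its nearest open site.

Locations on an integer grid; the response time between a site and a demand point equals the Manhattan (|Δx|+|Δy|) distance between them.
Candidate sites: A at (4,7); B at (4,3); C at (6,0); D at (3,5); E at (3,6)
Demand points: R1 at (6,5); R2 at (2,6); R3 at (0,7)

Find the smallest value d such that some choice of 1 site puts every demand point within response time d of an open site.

4

Open {A}.
  Farthest demand point is R1 at response time 4 (to A); all others are ≤ 4.
With {E} the worst case is 4.
With {D} the worst case is 5.
No size-1 selection achieves below 4.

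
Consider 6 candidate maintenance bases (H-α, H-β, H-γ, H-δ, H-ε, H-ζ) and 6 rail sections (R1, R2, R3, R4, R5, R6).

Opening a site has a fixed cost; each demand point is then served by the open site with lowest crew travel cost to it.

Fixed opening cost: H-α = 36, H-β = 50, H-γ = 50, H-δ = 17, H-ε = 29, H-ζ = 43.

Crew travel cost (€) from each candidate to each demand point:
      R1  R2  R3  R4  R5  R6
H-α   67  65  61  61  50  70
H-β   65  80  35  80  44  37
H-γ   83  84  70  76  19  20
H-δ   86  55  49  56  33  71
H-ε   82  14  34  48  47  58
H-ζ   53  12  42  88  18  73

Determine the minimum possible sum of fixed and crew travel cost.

Open {H-ε, H-ζ}: assign each demand point to its cheapest open site.
  R1→H-ζ 53, R2→H-ζ 12, R3→H-ε 34, R4→H-ε 48, R5→H-ζ 18, R6→H-ε 58
  crew travel cost 223, fixed 72 → total 295.
Compare {H-γ, H-ε}: crew travel cost 217 + fixed 79 = 296.
Compare {H-γ, H-ε, H-ζ}: crew travel cost 185 + fixed 122 = 307.
Compare {H-γ, H-δ, H-ζ}: crew travel cost 201 + fixed 110 = 311.
All other subsets cost ≥ 296. Minimum total cost: 295.

295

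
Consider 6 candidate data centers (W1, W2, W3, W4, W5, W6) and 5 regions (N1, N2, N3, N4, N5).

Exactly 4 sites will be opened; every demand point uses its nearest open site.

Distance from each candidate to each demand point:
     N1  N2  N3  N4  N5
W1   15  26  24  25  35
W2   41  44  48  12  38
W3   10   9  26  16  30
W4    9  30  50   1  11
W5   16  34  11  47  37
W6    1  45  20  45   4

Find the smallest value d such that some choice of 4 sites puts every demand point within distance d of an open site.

11

Open {W1, W3, W4, W5}.
  Farthest demand point is N3 at distance 11 (to W5); all others are ≤ 11.
With {W2, W3, W4, W5} the worst case is 11.
With {W3, W4, W5, W6} the worst case is 11.
No size-4 selection achieves below 11.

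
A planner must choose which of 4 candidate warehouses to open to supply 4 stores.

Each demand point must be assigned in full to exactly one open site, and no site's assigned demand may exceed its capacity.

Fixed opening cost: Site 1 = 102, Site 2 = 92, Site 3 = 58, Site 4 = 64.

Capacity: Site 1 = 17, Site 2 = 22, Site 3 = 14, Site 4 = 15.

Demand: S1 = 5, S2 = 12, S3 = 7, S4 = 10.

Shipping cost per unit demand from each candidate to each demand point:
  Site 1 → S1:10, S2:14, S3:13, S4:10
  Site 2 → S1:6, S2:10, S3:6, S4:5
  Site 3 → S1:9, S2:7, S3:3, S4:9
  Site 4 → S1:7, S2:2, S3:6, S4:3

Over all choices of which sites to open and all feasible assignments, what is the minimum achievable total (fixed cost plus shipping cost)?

Open {Site 2, Site 4}; cheapest assignment that respects the capacities:
  Site 2 (cap 22, load 22): S1, S3, S4 — cost 5×6 + 7×6 + 10×5 = 122
  Site 4 (cap 15, load 12): S2 — cost 12×2 = 24
  Shipping 146, fixed 156 → total 302.
  Any other capacity-feasible assignment to {Site 2, Site 4} ships for at least 146.
Compare {Site 2, Site 3, Site 4}: its best feasible assignment gives total 339.
Compare {Site 2, Site 3}: its best feasible assignment gives total 356.
Every other set of open sites that can feasibly serve all demand totals ≥ 339 even under its best assignment. Minimum: 302.

302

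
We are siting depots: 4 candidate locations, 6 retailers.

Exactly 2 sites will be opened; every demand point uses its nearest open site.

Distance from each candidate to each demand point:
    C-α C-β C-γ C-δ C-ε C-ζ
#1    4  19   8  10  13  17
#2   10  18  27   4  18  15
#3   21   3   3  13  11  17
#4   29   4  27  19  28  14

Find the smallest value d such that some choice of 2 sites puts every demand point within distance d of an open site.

Open {#1, #4}.
  Farthest demand point is C-ζ at distance 14 (to #4); all others are ≤ 14.
With {#2, #3} the worst case is 15.
With {#1, #3} the worst case is 17.
No size-2 selection achieves below 14.

14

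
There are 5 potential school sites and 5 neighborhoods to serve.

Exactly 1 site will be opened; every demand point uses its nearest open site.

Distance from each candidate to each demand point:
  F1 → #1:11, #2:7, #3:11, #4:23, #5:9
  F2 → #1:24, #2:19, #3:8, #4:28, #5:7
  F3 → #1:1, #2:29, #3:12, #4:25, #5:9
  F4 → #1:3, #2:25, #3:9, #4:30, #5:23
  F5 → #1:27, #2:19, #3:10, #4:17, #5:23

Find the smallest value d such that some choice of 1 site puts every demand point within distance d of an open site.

23

Open {F1}.
  Farthest demand point is #4 at distance 23 (to F1); all others are ≤ 23.
With {F5} the worst case is 27.
With {F2} the worst case is 28.
No size-1 selection achieves below 23.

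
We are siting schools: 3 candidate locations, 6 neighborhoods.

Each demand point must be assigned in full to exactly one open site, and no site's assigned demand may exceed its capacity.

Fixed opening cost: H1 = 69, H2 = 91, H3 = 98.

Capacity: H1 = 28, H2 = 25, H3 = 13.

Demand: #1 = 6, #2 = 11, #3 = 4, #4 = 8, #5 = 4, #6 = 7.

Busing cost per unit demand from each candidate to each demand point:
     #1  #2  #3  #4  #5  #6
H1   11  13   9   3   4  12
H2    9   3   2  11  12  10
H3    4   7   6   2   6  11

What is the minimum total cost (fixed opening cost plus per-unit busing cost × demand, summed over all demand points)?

377

Open {H1, H2}; cheapest assignment that respects the capacities:
  H1 (cap 28, load 18): #1, #4, #5 — cost 6×11 + 8×3 + 4×4 = 106
  H2 (cap 25, load 22): #2, #3, #6 — cost 11×3 + 4×2 + 7×10 = 111
  Shipping 217, fixed 160 → total 377.
  Any other capacity-feasible assignment to {H1, H2} ships for at least 217.
Compare {H1, H2, H3}: its best feasible assignment gives total 433.
Compare {H1, H3}: its best feasible assignment gives total 487.
Every other set of open sites that can feasibly serve all demand totals ≥ 433 even under its best assignment. Minimum: 377.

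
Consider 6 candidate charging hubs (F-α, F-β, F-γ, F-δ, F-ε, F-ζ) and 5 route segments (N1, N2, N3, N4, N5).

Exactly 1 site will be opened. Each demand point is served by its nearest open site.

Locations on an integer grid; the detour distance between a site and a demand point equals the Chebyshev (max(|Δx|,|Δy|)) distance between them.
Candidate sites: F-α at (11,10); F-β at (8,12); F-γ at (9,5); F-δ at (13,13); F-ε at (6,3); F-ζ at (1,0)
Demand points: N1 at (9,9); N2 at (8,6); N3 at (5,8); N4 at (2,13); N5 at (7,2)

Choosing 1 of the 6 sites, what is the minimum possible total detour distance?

20

Open {F-γ}.
  N1→F-γ 4, N2→F-γ 1, N3→F-γ 4, N4→F-γ 8, N5→F-γ 3  ⇒ total 20.
Compare {F-ε}: total 25.
Compare {F-α}: total 29.
No size-1 selection does better; minimum is 20.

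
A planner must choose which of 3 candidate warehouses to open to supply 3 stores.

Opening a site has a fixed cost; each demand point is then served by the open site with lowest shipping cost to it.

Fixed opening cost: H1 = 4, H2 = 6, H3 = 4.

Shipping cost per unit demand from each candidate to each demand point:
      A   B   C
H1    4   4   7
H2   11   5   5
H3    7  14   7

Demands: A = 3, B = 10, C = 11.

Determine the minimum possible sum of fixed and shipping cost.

Open {H1, H2}: assign each demand point to its cheapest open site.
  A→H1 3×4=12, B→H1 10×4=40, C→H2 11×5=55
  shipping cost 107, fixed 10 → total 117.
Compare {H1, H2, H3}: shipping cost 107 + fixed 14 = 121.
Compare {H1}: shipping cost 129 + fixed 4 = 133.
Compare {H2, H3}: shipping cost 126 + fixed 10 = 136.
All other subsets cost ≥ 121. Minimum total cost: 117.

117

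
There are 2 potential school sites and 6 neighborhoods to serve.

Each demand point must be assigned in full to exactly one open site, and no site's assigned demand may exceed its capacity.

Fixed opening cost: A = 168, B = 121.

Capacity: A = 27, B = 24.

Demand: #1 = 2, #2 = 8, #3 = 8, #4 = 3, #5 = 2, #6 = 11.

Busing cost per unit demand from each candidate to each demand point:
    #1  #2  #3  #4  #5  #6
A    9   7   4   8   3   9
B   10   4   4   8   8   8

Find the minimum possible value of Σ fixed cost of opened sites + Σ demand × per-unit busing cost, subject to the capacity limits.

Open {A, B}; cheapest assignment that respects the capacities:
  A (cap 27, load 15): #1, #3, #4, #5 — cost 2×9 + 8×4 + 3×8 + 2×3 = 80
  B (cap 24, load 19): #2, #6 — cost 8×4 + 11×8 = 120
  Shipping 200, fixed 289 → total 489.
  Any other capacity-feasible assignment to {A, B} ships for at least 200.
Total demand is 34 and no other set of sites has combined capacity ≥ 34, so {A, B} is the only feasible choice of open sites. Minimum: 489.

489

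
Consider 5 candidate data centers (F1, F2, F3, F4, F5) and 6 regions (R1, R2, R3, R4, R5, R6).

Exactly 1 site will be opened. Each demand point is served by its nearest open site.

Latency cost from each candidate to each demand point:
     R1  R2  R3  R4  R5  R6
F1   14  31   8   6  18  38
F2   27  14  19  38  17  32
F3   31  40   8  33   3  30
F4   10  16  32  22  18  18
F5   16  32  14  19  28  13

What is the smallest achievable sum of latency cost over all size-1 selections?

115

Open {F1}.
  R1→F1 14, R2→F1 31, R3→F1 8, R4→F1 6, R5→F1 18, R6→F1 38  ⇒ total 115.
Compare {F4}: total 116.
Compare {F5}: total 122.
No size-1 selection does better; minimum is 115.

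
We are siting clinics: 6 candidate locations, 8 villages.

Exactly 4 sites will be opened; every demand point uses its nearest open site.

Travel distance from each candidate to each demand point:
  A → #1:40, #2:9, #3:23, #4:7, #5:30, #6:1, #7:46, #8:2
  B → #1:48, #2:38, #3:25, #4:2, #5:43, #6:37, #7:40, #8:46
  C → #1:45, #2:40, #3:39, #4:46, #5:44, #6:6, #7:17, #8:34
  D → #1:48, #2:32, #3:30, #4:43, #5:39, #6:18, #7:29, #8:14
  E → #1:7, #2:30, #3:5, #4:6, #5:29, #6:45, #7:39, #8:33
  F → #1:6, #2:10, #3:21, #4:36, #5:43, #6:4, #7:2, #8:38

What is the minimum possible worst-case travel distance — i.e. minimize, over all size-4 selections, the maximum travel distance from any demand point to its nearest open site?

Open {A, B, C, E}.
  Farthest demand point is #5 at travel distance 29 (to E); all others are ≤ 29.
With {A, B, D, E} the worst case is 29.
With {A, B, E, F} the worst case is 29.
No size-4 selection achieves below 29.

29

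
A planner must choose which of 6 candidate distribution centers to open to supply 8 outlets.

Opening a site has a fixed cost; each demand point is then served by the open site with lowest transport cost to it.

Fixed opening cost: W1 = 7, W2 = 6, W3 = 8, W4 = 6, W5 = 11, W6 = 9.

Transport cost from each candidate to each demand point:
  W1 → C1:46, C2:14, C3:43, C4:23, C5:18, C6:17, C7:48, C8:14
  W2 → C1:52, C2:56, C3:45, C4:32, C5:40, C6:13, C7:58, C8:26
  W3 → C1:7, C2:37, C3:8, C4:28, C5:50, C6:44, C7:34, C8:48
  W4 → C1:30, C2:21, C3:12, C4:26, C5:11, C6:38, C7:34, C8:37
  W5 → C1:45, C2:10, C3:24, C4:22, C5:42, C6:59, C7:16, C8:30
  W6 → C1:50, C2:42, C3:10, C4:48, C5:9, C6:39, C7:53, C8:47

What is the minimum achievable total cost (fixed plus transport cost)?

Open {W1, W3, W4, W5}: assign each demand point to its cheapest open site.
  C1→W3 7, C2→W5 10, C3→W3 8, C4→W5 22, C5→W4 11, C6→W1 17, C7→W5 16, C8→W1 14
  transport cost 105, fixed 32 → total 137.
Compare {W1, W3, W5}: transport cost 112 + fixed 26 = 138.
Compare {W1, W3, W5, W6}: transport cost 103 + fixed 35 = 138.
Compare {W1, W2, W3, W4, W5}: transport cost 101 + fixed 38 = 139.
All other subsets cost ≥ 138. Minimum total cost: 137.

137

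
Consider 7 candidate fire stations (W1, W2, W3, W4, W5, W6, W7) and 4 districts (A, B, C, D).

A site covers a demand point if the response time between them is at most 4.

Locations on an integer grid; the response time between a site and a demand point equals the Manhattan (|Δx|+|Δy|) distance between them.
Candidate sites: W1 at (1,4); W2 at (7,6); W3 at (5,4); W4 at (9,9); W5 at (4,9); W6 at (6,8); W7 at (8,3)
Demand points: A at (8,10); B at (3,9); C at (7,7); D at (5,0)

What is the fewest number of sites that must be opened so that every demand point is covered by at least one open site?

2

Coverage sets (demand points within 4 of each site):
  W1: {}
  W2: {C}
  W3: {D}
  W4: {A, C}
  W5: {B}
  W6: {A, B, C}
  W7: {}
No single site covers all 4 demand points.
But {W3, W6} covers everything, so the minimum is 2.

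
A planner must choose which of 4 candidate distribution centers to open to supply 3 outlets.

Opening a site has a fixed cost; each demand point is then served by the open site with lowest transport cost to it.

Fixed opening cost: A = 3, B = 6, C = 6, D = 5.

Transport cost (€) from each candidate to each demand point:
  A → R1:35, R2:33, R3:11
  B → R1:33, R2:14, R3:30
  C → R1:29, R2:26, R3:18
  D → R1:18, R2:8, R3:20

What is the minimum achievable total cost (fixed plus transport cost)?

Open {A, D}: assign each demand point to its cheapest open site.
  R1→D 18, R2→D 8, R3→A 11
  transport cost 37, fixed 8 → total 45.
Compare {D}: transport cost 46 + fixed 5 = 51.
Compare {A, B, D}: transport cost 37 + fixed 14 = 51.
Compare {A, C, D}: transport cost 37 + fixed 14 = 51.
All other subsets cost ≥ 51. Minimum total cost: 45.

45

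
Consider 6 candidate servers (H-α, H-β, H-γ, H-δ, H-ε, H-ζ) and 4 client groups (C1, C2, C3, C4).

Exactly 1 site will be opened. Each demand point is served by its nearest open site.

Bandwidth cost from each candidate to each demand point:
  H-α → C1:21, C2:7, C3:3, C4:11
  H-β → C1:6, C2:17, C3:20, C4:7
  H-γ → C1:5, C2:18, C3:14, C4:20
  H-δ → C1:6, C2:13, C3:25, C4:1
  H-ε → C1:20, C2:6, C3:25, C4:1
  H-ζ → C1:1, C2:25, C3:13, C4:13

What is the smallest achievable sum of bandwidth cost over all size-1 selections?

42

Open {H-α}.
  C1→H-α 21, C2→H-α 7, C3→H-α 3, C4→H-α 11  ⇒ total 42.
Compare {H-δ}: total 45.
Compare {H-β}: total 50.
No size-1 selection does better; minimum is 42.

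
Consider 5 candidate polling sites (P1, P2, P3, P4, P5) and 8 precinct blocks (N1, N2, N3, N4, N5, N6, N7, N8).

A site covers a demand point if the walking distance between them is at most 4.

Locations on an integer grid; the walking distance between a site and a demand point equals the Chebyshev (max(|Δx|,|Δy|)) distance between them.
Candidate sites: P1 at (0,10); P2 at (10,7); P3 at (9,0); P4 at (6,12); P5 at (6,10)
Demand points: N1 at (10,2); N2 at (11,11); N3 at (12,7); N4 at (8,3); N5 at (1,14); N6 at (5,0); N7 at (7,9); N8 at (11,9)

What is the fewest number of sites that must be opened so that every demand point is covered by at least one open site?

Coverage sets (demand points within 4 of each site):
  P1: {N5}
  P2: {N2, N3, N4, N7, N8}
  P3: {N1, N4, N6}
  P4: {N7}
  P5: {N7}
No 2 sites suffice: every size-2 union leaves at least one demand point uncovered.
But {P1, P2, P3} covers everything, so the minimum is 3.

3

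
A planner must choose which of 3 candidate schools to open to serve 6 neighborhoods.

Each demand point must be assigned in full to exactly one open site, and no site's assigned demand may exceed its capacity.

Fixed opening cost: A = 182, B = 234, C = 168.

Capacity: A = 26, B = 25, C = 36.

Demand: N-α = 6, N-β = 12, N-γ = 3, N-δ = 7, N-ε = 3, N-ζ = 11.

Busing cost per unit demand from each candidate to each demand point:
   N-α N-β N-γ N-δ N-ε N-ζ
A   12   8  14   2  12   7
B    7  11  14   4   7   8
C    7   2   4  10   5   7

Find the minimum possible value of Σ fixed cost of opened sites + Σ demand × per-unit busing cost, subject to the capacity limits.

Open {A, C}; cheapest assignment that respects the capacities:
  A (cap 26, load 18): N-δ, N-ζ — cost 7×2 + 11×7 = 91
  C (cap 36, load 24): N-α, N-β, N-γ, N-ε — cost 6×7 + 12×2 + 3×4 + 3×5 = 93
  Shipping 184, fixed 350 → total 534.
  Any other capacity-feasible assignment to {A, C} ships for at least 184.
Compare {B, C}: its best feasible assignment gives total 600.
Compare {A, B}: its best feasible assignment gives total 719.
Every other set of open sites that can feasibly serve all demand totals ≥ 600 even under its best assignment. Minimum: 534.

534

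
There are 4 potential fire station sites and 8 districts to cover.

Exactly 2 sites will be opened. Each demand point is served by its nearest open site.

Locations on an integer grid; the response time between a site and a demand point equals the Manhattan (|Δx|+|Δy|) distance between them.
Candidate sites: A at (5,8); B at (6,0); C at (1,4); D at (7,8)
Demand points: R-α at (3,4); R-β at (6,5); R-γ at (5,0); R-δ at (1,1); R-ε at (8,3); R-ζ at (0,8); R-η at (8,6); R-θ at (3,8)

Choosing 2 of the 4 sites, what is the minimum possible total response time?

Open {A, B}.
  R-α→A 6, R-β→A 4, R-γ→B 1, R-δ→B 6, R-ε→B 5, R-ζ→A 5, R-η→A 5, R-θ→A 2  ⇒ total 34.
Compare {B, C}: total 35.
Compare {C, D}: total 35.
No size-2 selection does better; minimum is 34.

34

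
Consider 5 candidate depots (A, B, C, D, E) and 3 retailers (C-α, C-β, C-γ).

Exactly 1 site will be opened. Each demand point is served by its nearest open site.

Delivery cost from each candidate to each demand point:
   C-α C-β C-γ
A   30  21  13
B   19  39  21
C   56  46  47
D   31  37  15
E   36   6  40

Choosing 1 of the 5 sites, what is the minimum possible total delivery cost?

64

Open {A}.
  C-α→A 30, C-β→A 21, C-γ→A 13  ⇒ total 64.
Compare {B}: total 79.
Compare {E}: total 82.
No size-1 selection does better; minimum is 64.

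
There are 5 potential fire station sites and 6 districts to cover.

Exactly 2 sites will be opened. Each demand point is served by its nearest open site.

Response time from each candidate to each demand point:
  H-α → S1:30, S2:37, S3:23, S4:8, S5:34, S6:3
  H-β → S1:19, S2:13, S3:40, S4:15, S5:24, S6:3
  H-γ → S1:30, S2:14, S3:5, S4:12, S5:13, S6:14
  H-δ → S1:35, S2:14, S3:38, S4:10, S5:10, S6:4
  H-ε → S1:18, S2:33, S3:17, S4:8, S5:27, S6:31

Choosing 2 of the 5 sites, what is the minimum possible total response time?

Open {H-β, H-γ}.
  S1→H-β 19, S2→H-β 13, S3→H-γ 5, S4→H-γ 12, S5→H-γ 13, S6→H-β 3  ⇒ total 65.
Compare {H-δ, H-ε}: total 71.
Compare {H-γ, H-ε}: total 72.
No size-2 selection does better; minimum is 65.

65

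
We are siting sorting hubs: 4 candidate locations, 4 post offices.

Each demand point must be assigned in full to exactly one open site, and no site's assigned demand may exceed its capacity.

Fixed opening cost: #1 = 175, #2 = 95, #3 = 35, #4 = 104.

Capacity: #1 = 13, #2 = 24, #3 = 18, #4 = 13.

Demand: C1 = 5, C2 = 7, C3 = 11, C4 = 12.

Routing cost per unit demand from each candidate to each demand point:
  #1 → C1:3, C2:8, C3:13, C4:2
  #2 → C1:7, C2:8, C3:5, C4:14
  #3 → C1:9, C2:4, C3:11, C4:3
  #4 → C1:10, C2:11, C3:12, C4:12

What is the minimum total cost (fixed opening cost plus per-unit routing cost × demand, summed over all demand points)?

Open {#2, #3}; cheapest assignment that respects the capacities:
  #2 (cap 24, load 23): C1, C2, C3 — cost 5×7 + 7×8 + 11×5 = 146
  #3 (cap 18, load 12): C4 — cost 12×3 = 36
  Shipping 182, fixed 130 → total 312.
  Any other capacity-feasible assignment to {#2, #3} ships for at least 182.
Compare {#2, #3, #4}: its best feasible assignment gives total 416.
Compare {#1, #2}: its best feasible assignment gives total 440.
Every other set of open sites that can feasibly serve all demand totals ≥ 416 even under its best assignment. Minimum: 312.

312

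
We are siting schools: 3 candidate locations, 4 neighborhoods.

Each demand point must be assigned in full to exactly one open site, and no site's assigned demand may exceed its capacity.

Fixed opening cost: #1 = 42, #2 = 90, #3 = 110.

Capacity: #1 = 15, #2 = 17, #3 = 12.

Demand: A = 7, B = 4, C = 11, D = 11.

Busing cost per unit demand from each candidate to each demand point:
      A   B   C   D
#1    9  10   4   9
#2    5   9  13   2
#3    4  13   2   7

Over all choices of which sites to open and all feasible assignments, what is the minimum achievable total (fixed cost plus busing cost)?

Open {#1, #2, #3}; cheapest assignment that respects the capacities:
  #1 (cap 15, load 11): C — cost 11×4 = 44
  #2 (cap 17, load 15): B, D — cost 4×9 + 11×2 = 58
  #3 (cap 12, load 7): A — cost 7×4 = 28
  Shipping 130, fixed 242 → total 372.
  Any other capacity-feasible assignment to {#1, #2, #3} ships for at least 130.
Total demand is 33 and no other set of sites has combined capacity ≥ 33, so {#1, #2, #3} is the only feasible choice of open sites. Minimum: 372.

372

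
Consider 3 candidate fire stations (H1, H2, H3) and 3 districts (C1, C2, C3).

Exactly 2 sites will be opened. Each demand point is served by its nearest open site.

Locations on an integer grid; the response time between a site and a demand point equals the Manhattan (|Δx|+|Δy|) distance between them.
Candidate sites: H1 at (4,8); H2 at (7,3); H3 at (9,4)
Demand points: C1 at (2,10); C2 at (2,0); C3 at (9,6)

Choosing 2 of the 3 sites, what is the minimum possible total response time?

Open {H1, H3}.
  C1→H1 4, C2→H1 10, C3→H3 2  ⇒ total 16.
Compare {H1, H2}: total 17.
Compare {H2, H3}: total 22.

16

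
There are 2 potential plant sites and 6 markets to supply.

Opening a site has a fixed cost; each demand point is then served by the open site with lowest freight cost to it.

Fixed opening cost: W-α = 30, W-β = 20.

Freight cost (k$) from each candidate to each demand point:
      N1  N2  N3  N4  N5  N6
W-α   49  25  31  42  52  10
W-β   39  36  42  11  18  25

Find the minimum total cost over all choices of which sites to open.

Open {W-α, W-β}: assign each demand point to its cheapest open site.
  N1→W-β 39, N2→W-α 25, N3→W-α 31, N4→W-β 11, N5→W-β 18, N6→W-α 10
  freight cost 134, fixed 50 → total 184.
Compare {W-β}: freight cost 171 + fixed 20 = 191.
Compare {W-α}: freight cost 209 + fixed 30 = 239.

184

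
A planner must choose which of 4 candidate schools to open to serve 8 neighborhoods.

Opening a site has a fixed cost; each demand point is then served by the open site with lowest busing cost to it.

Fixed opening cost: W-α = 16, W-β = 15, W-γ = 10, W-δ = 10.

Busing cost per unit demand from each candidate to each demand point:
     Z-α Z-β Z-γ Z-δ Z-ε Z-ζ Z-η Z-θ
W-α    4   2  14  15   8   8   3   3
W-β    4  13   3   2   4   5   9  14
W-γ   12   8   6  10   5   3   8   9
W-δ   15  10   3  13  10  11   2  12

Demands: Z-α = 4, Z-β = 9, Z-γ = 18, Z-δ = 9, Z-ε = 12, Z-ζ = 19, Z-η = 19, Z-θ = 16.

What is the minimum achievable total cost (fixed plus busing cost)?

Open {W-α, W-β, W-γ, W-δ}: assign each demand point to its cheapest open site.
  Z-α→W-α 4×4=16, Z-β→W-α 9×2=18, Z-γ→W-β 18×3=54, Z-δ→W-β 9×2=18, Z-ε→W-β 12×4=48, Z-ζ→W-γ 19×3=57, Z-η→W-δ 19×2=38, Z-θ→W-α 16×3=48
  busing cost 297, fixed 51 → total 348.
Compare {W-α, W-β, W-γ}: busing cost 316 + fixed 41 = 357.
Compare {W-α, W-β, W-δ}: busing cost 335 + fixed 41 = 376.
Compare {W-α, W-β}: busing cost 354 + fixed 31 = 385.
All other subsets cost ≥ 357. Minimum total cost: 348.

348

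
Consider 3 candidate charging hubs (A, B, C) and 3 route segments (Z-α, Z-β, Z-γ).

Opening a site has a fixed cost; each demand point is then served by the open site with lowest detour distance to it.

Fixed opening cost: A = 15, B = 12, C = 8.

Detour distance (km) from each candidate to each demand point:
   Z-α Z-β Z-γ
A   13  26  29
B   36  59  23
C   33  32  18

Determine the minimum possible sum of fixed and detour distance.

Open {A, C}: assign each demand point to its cheapest open site.
  Z-α→A 13, Z-β→A 26, Z-γ→C 18
  detour distance 57, fixed 23 → total 80.
Compare {A}: detour distance 68 + fixed 15 = 83.
Compare {A, B}: detour distance 62 + fixed 27 = 89.
Compare {C}: detour distance 83 + fixed 8 = 91.
All other subsets cost ≥ 83. Minimum total cost: 80.

80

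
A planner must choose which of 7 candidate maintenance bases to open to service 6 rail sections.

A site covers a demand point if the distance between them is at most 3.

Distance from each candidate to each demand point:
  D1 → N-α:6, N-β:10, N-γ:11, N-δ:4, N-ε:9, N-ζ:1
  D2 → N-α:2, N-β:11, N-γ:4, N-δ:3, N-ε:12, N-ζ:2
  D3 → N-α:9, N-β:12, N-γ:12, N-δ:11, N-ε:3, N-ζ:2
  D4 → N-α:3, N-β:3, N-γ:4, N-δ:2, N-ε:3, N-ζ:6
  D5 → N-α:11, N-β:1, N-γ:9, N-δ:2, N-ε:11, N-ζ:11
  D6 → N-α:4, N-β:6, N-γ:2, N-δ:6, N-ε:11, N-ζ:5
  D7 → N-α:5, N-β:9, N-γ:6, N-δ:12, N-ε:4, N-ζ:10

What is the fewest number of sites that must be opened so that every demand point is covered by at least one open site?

Coverage sets (demand points within 3 of each site):
  D1: {N-ζ}
  D2: {N-α, N-δ, N-ζ}
  D3: {N-ε, N-ζ}
  D4: {N-α, N-β, N-δ, N-ε}
  D5: {N-β, N-δ}
  D6: {N-γ}
  D7: {}
No 2 sites suffice: every size-2 union leaves at least one demand point uncovered.
But {D1, D4, D6} covers everything, so the minimum is 3.

3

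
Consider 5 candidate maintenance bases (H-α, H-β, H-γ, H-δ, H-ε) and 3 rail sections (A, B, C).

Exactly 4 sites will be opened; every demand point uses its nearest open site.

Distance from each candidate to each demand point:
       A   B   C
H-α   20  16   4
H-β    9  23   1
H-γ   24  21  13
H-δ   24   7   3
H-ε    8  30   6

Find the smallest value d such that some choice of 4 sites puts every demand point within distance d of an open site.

8

Open {H-α, H-β, H-δ, H-ε}.
  Farthest demand point is A at distance 8 (to H-ε); all others are ≤ 8.
With {H-α, H-γ, H-δ, H-ε} the worst case is 8.
With {H-β, H-γ, H-δ, H-ε} the worst case is 8.
No size-4 selection achieves below 8.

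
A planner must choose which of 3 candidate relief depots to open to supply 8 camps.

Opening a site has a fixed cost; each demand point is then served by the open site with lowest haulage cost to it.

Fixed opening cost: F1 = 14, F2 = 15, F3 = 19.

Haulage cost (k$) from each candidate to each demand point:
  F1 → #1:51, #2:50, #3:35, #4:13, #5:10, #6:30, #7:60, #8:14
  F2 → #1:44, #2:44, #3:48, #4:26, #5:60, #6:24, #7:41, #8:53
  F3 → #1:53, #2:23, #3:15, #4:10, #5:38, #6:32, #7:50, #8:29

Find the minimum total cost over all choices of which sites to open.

Open {F1, F2, F3}: assign each demand point to its cheapest open site.
  #1→F2 44, #2→F3 23, #3→F3 15, #4→F3 10, #5→F1 10, #6→F2 24, #7→F2 41, #8→F1 14
  haulage cost 181, fixed 48 → total 229.
Compare {F1, F3}: haulage cost 203 + fixed 33 = 236.
Compare {F1, F2}: haulage cost 225 + fixed 29 = 254.
Compare {F2, F3}: haulage cost 224 + fixed 34 = 258.
All other subsets cost ≥ 236. Minimum total cost: 229.

229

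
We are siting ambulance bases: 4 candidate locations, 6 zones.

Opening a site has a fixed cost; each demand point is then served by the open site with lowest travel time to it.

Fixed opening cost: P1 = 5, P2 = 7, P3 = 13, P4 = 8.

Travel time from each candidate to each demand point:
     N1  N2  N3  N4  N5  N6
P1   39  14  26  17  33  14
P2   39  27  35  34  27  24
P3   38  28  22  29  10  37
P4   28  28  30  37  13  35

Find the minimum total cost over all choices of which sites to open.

125

Open {P1, P4}: assign each demand point to its cheapest open site.
  N1→P4 28, N2→P1 14, N3→P1 26, N4→P1 17, N5→P4 13, N6→P1 14
  travel time 112, fixed 13 → total 125.
Compare {P1, P3, P4}: travel time 105 + fixed 26 = 131.
Compare {P1, P2, P4}: travel time 112 + fixed 20 = 132.
Compare {P1, P3}: travel time 115 + fixed 18 = 133.
All other subsets cost ≥ 131. Minimum total cost: 125.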